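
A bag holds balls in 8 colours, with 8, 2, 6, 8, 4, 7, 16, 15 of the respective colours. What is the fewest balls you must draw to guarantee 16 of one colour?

66

In the worst case you take as many as possible of each colour without reaching 16: 8 + 2 + 6 + 8 + 4 + 7 + 15 + 15 = 65.
The next one must give 16 of some colour, so 65 + 1 = 66.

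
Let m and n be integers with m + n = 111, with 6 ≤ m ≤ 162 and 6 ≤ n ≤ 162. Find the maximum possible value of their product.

3080

mn = m(111 − m) is maximized when m is as near 111/2 as the bounds allow.
Taking m = 55 and n = 56 (both in [6, 162]) gives mn = 3080.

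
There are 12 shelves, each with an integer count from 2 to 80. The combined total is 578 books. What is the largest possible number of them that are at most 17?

Each value at 17 or below falls at least 80 − 17 = 63 short of the ceiling 80.
The ceiling total is 12 × 80 = 960, and we need 578, so at most ⌊(960 − 578)/63⌋ = 6 can be that low.
k = 6 is achieved by 6 values at 17 and 6 at 80, total 582; lower one of the 80's by 4 (still > 17) to reach 578.

6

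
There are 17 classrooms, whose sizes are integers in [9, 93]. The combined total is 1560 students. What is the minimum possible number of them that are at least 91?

10

Suppose at most 17 − j of them reach 91; then j values are ≤ 90 and the rest ≤ 93.
The total is then ≤ 90·j + 93·(17 − j) = 1581 − 3j. For this to be ≥ 1560 we need j ≤ 7, so at least 17 − 7 = 10 must reach 91.
Exactly 10 works: 10 values at 93 and 7 at 90 total 1560.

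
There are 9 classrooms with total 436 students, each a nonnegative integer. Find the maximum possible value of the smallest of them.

48

The average is 436/9 < 49, so some value is ≤ 48.
Achievable: 5 of them at 48 and 4 at 49 total 436.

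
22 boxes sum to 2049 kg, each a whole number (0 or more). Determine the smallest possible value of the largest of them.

The 22 values sum to 2049, so their maximum is at least ⌈2049/22⌉ = 94.
Equality holds with 3 values of 94 and 19 values of 93.

94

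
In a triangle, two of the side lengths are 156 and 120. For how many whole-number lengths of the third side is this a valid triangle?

The triangle inequality gives |156 − 120| < c < 156 + 120, i.e. 36 < c < 276.
So c can be any integer from 37 to 275: 239 values.

239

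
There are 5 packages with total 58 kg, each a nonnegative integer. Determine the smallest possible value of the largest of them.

The average is 58/5 > 11, so not all 5 can be 11 or less; the largest is ≥ 12.
Equality holds with 3 values of 12 and 2 values of 11.

12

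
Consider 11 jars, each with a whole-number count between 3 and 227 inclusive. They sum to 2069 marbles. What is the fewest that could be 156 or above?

6

Suppose at most 11 − j of them reach 156; then j values are ≤ 155 and the rest ≤ 227.
The total is then ≤ 155·j + 227·(11 − j) = 2497 − 72j. For this to be ≥ 2069 we need j ≤ 5, so at least 11 − 5 = 6 must reach 156.
Exactly 6 works: 6 values at 227 and 5 at 155 total 2137; lower one of the high values by 68 (still ≥ 156) to hit 2069.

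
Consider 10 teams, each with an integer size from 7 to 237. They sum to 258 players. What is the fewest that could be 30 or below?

If only k of them are at most 30, the other 10 − k are at least 31, so the total is at least (10 − k)·31 + k·7.
This is ≤ 258, so (10 − k)·31 + 7k ≤ 258, which gives k ≥ 3.
Exactly 3 works: 3 values at 7 and 7 at 31 total 238; raise one of the low values by 20 (still ≤ 30) to hit 258.

3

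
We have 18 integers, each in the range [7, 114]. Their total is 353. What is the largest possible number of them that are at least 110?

2

If k of the values are ≥ 110, the total is ≥ 110k + 7(18 − k).
Setting 110k + 7(18 − k) ≤ 353 gives 103k ≤ 227, so k ≤ 2.
k = 2 is achieved by 2 values at 110 and 16 at 7, total 332; add 21 to one value (staying below 110) to reach 353.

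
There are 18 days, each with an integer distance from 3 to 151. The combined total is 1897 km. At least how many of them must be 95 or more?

4

If only k of them are at least 95, the other 18 − k are at most 94, so the total is at most k·151 + (18 − k)·94.
This must reach 1897, so k·151 + (18 − k)·94 ≥ 1897, giving k ≥ 4.
Exactly 4 works: 4 values at 151 and 14 at 94 total 1920; lower one of the high values by 23 (still ≥ 95) to hit 1897.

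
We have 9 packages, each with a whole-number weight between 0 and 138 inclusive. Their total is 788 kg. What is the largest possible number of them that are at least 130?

6

With k values at 130 or above and the rest at least 0, the sum is at least 0 + 130k.
Since the sum is 788, we need 130k ≤ 788, i.e. k ≤ 6.
k = 6 is achieved by 6 values at 130 and 3 at 0, total 780; add 8 to one value (staying below 130) to reach 788.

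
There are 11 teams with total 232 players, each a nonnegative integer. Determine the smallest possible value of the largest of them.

22

The 11 values sum to 232, so their maximum is at least ⌈232/11⌉ = 22.
Achievable: 1 of them at 22 and 10 at 21 total 232.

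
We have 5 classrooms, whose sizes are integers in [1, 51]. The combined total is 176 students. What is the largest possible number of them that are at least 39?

If k of the values are ≥ 39, the total is ≥ 39k + 1(5 − k).
Setting 39k + 1(5 − k) ≤ 176 gives 38k ≤ 171, so k ≤ 4.
k = 4 is achieved by 4 values at 39 and 1 at 1, total 157; add 19 to one value (staying below 39) to reach 176.

4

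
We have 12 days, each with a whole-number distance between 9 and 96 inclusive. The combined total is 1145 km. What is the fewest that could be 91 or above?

Suppose at most 12 − j of them reach 91; then j values are ≤ 90 and the rest ≤ 96.
The total is then ≤ 90·j + 96·(12 − j) = 1152 − 6j. For this to be ≥ 1145 we need j ≤ 1, so at least 12 − 1 = 11 must reach 91.
Exactly 11 works: 11 values at 96 and 1 at 90 total 1146; lower one of the high values by 1 (still ≥ 91) to hit 1145.

11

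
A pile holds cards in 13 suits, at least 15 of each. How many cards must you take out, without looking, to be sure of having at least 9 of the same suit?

In the worst case you draw 8 of each of the 13 suits: 13 × 8 = 104.
One more forces 9 of some suit, so 104 + 1 = 105.

105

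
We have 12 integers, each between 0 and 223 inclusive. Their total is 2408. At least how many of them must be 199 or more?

2

Each value short of 199 is at most 198, costing at least 223 − 198 = 25 against the maximum total of 2676.
We can afford to lose at most 2676 − 2408 = 268, so at most ⌊268/25⌋ = 10 fall short, and at least 2 are ≥ 199.
Exactly 2 works: 2 values at 223 and 10 at 198 total 2426; lower one of the high values by 18 (still ≥ 199) to hit 2408.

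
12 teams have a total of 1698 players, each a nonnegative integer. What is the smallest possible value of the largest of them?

The 12 values sum to 1698, so their maximum is at least ⌈1698/12⌉ = 142.
Achievable: 6 of them at 142 and 6 at 141 total 1698.

142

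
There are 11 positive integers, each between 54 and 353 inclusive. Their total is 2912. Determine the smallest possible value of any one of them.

54

To make one integer as small as possible, make the other 10 as large as possible.
The other 10 can take up 10 × 353 = 3530 ≥ 2912 − 54, so one integer can sit at its floor of 54.
Achievable: one at 54 and the other 10 totalling 2858, which fits since 10 × 54 ≤ 2858 ≤ 10 × 353.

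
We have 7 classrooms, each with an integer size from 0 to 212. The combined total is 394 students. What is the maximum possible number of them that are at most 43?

Each value at 43 or below falls at least 212 − 43 = 169 short of the ceiling 212.
The ceiling total is 7 × 212 = 1484, and we need 394, so at most ⌊(1484 − 394)/169⌋ = 6 can be that low.
k = 6 is achieved by 6 values at 43 and 1 at 212, total 470; lower one of the 212's by 76 (still > 43) to reach 394.

6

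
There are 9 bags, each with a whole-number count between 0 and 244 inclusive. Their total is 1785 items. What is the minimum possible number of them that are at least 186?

3

Suppose at most 9 − j of them reach 186; then j values are ≤ 185 and the rest ≤ 244.
The total is then ≤ 185·j + 244·(9 − j) = 2196 − 59j. For this to be ≥ 1785 we need j ≤ 6, so at least 9 − 6 = 3 must reach 186.
Exactly 3 works: 3 values at 244 and 6 at 185 total 1842; lower one of the high values by 57 (still ≥ 186) to hit 1785.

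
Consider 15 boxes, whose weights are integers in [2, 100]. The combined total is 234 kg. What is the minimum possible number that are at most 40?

Each value above 40 is at least 41, contributing at least 41 − 2 = 39 above the floor 2.
The sum exceeds the floor total 30 by 204, so at most ⌊204/39⌋ = 5 exceed 40, and at least 10 are ≤ 40.
Exactly 10 works: 10 values at 2 and 5 at 41 total 225; raise one of the low values by 9 (still ≤ 40) to hit 234.

10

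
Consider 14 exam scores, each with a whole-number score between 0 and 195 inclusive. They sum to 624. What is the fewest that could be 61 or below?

4

If only k of them are at most 61, the other 14 − k are at least 62, so the total is at least (14 − k)·62 + k·0.
This is ≤ 624, so (14 − k)·62 + 0k ≤ 624, which gives k ≥ 4.
Exactly 4 works: 4 values at 0 and 10 at 62 total 620; raise one of the low values by 4 (still ≤ 61) to hit 624.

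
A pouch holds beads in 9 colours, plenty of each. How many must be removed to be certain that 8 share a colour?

In the worst case you draw 7 of each of the 9 colours: 9 × 7 = 63.
One more forces 8 of some colour, so 63 + 1 = 64.

64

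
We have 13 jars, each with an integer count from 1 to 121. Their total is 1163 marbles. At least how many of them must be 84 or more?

3

Each value short of 84 is at most 83, costing at least 121 − 83 = 38 against the maximum total of 1573.
We can afford to lose at most 1573 − 1163 = 410, so at most ⌊410/38⌋ = 10 fall short, and at least 3 are ≥ 84.
Exactly 3 works: 3 values at 121 and 10 at 83 total 1193; lower one of the high values by 30 (still ≥ 84) to hit 1163.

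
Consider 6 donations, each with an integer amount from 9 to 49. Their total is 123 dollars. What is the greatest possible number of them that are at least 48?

Suppose k of them are at least 48. Those contribute at least 48 each and the other 6 − k at least 9 each.
So the total is at least 48k + 9(6 − k) = 54 + 39k. This must be ≤ 123, giving k ≤ 1.
k = 1 is achieved by 1 value at 48 and 5 at 9, total 93; add 30 to one value (staying below 48) to reach 123.

1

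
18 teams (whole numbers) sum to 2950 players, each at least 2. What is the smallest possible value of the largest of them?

The 18 values sum to 2950, so their maximum is at least ⌈2950/18⌉ = 164.
Taking 2 copies of 163 and 16 copies of 164 gives exactly 2950, so 164 is attained.

164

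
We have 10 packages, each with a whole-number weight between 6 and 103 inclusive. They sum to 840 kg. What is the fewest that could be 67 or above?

5

Each value short of 67 is at most 66, costing at least 103 − 66 = 37 against the maximum total of 1030.
We can afford to lose at most 1030 − 840 = 190, so at most ⌊190/37⌋ = 5 fall short, and at least 5 are ≥ 67.
Exactly 5 works: 5 values at 103 and 5 at 66 total 845; lower one of the high values by 5 (still ≥ 67) to hit 840.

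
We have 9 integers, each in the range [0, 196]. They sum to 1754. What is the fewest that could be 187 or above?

Suppose at most 9 − j of them reach 187; then j values are ≤ 186 and the rest ≤ 196.
The total is then ≤ 186·j + 196·(9 − j) = 1764 − 10j. For this to be ≥ 1754 we need j ≤ 1, so at least 9 − 1 = 8 must reach 187.
Exactly 8 works: 8 values at 196 and 1 at 186 total 1754.

8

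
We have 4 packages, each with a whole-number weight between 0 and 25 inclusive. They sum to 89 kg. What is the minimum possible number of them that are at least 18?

3

Suppose at most 4 − j of them reach 18; then j values are ≤ 17 and the rest ≤ 25.
The total is then ≤ 17·j + 25·(4 − j) = 100 − 8j. For this to be ≥ 89 we need j ≤ 1, so at least 4 − 1 = 3 must reach 18.
Exactly 3 works: 3 values at 25 and 1 at 17 total 92; lower one of the high values by 3 (still ≥ 18) to hit 89.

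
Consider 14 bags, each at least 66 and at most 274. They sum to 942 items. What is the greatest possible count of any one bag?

To make one bag as large as possible, make the other 13 as small as possible.
The other 13 contribute at least 13 × 66 = 858, leaving at most 942 − 858 = 84.
Since 84 ≤ 274, this is achievable: one at 84 and 13 at 66.

84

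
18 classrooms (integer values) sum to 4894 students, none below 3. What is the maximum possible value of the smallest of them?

271

The 18 values sum to 4894, so their minimum is at most ⌊4894/18⌋ = 271.
Taking 2 copies of 271 and 16 copies of 272 gives exactly 4894, so 271 is attained.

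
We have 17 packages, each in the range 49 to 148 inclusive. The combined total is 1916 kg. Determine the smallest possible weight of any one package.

49

Minimizing one value means maximizing the remaining 16.
The other 16 can take up 16 × 148 = 2368 ≥ 1916 − 49, so one package can sit at its floor of 49.
Achievable: one at 49 and the other 16 totalling 1867, which fits since 16 × 49 ≤ 1867 ≤ 16 × 148.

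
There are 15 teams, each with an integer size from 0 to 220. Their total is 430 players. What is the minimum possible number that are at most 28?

1

Let j be the number exceeding 28. Then the total is ≥ 29·j + 0·(15 − j) = 0 + 29j.
So 29j ≤ 430 and j ≤ 14; hence at least 15 − 14 = 1 are ≤ 28.
Exactly 1 works: 1 value at 0 and 14 at 29 total 406; raise one of the low values by 24 (still ≤ 28) to hit 430.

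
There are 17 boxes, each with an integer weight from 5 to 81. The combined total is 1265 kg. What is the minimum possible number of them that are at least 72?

Suppose at most 17 − j of them reach 72; then j values are ≤ 71 and the rest ≤ 81.
The total is then ≤ 71·j + 81·(17 − j) = 1377 − 10j. For this to be ≥ 1265 we need j ≤ 11, so at least 17 − 11 = 6 must reach 72.
Exactly 6 works: 6 values at 81 and 11 at 71 total 1267; lower one of the high values by 2 (still ≥ 72) to hit 1265.

6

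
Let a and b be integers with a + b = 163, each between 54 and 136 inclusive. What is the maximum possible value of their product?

6642

With a + b fixed, ab peaks when the two are closest together.
Taking a = 81 and b = 82 (both in [54, 136]) gives ab = 6642.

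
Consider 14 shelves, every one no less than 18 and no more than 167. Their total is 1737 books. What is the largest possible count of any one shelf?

167

To make one shelf as large as possible, make the other 13 as small as possible.
The other 13 contribute at least 13 × 18 = 234, leaving at most 1737 − 234 = 1503.
But each shelf is capped at 167, so the maximum is 167.
Achievable: one at 167 and the other 13 totalling 1570, which fits since 13 × 18 ≤ 1570 ≤ 13 × 167.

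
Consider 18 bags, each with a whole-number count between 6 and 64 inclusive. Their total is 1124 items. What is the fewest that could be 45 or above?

17

Suppose at most 18 − j of them reach 45; then j values are ≤ 44 and the rest ≤ 64.
The total is then ≤ 44·j + 64·(18 − j) = 1152 − 20j. For this to be ≥ 1124 we need j ≤ 1, so at least 18 − 1 = 17 must reach 45.
Exactly 17 works: 17 values at 64 and 1 at 44 total 1132; lower one of the high values by 8 (still ≥ 45) to hit 1124.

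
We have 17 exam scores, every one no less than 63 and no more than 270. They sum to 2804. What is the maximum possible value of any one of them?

270

Maximizing one value means minimizing the remaining 16.
The other 16 contribute at least 16 × 63 = 1008, leaving at most 2804 − 1008 = 1796.
But each score is capped at 270, so the maximum is 270.
Achievable: one at 270 and the other 16 totalling 2534, which fits since 16 × 63 ≤ 2534 ≤ 16 × 270.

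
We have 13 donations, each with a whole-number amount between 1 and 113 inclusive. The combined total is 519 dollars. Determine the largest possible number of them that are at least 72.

Suppose k of them are at least 72. Those contribute at least 72 each and the other 13 − k at least 1 each.
So the total is at least 72k + 1(13 − k) = 13 + 71k. This must be ≤ 519, giving k ≤ 7.
k = 7 is achieved by 7 values at 72 and 6 at 1, total 510; add 9 to one value (staying below 72) to reach 519.

7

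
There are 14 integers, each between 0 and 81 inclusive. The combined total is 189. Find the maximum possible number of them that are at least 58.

If k of the values are ≥ 58, the total is ≥ 58k + 0(14 − k).
Setting 58k + 0(14 − k) ≤ 189 gives 58k ≤ 189, so k ≤ 3.
k = 3 is achieved by 3 values at 58 and 11 at 0, total 174; add 15 to one value (staying below 58) to reach 189.

3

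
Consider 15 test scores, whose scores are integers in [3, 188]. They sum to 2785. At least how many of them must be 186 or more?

Each value short of 186 is at most 185, costing at least 188 − 185 = 3 against the maximum total of 2820.
We can afford to lose at most 2820 − 2785 = 35, so at most ⌊35/3⌋ = 11 fall short, and at least 4 are ≥ 186.
Exactly 4 works: 4 values at 188 and 11 at 185 total 2787; lower one of the high values by 2 (still ≥ 186) to hit 2785.

4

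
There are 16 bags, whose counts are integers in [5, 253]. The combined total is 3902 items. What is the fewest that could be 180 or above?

15

If only k of them are at least 180, the other 16 − k are at most 179, so the total is at most k·253 + (16 − k)·179.
This must reach 3902, so k·253 + (16 − k)·179 ≥ 3902, giving k ≥ 15.
Exactly 15 works: 15 values at 253 and 1 at 179 total 3974; lower one of the high values by 72 (still ≥ 180) to hit 3902.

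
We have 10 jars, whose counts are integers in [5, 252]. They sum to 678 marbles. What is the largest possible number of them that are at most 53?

9

Suppose k of them are at most 53. Those contribute at most 53 each and the rest at most 252 each.
So the total is at most 53k + 252(10 − k) = 2520 − 199k. This must still be ≥ 678, so k ≤ 9.
k = 9 is achieved by 9 values at 53 and 1 at 252, total 729; lower one of the 252's by 51 (still > 53) to reach 678.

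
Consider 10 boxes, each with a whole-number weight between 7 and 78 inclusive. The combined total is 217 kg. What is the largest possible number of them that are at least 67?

Suppose k of them are at least 67. Those contribute at least 67 each and the other 10 − k at least 7 each.
So the total is at least 67k + 7(10 − k) = 70 + 60k. This must be ≤ 217, giving k ≤ 2.
k = 2 is achieved by 2 values at 67 and 8 at 7, total 190; add 27 to one value (staying below 67) to reach 217.

2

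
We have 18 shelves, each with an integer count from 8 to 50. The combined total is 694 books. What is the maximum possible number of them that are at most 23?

Suppose k of them are at most 23. Those contribute at most 23 each and the rest at most 50 each.
So the total is at most 23k + 50(18 − k) = 900 − 27k. This must still be ≥ 694, so k ≤ 7.
k = 7 is achieved by 7 values at 23 and 11 at 50, total 711; lower one of the 50's by 17 (still > 23) to reach 694.

7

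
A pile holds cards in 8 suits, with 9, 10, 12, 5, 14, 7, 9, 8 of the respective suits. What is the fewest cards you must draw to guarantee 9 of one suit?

In the worst case you take as many as possible of each suit without reaching 9: 8 + 8 + 8 + 5 + 8 + 7 + 8 + 8 = 60.
The next one must give 9 of some suit, so 60 + 1 = 61.

61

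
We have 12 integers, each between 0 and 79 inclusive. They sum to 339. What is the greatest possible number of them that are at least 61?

Suppose k of them are at least 61. Those contribute at least 61 each and the other 12 − k at least 0 each.
So the total is at least 61k + 0(12 − k) = 0 + 61k. This must be ≤ 339, giving k ≤ 5.
k = 5 is achieved by 5 values at 61 and 7 at 0, total 305; add 34 to one value (staying below 61) to reach 339.

5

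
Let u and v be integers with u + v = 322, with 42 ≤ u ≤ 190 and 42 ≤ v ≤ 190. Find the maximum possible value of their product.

25921

With u + v fixed, uv peaks when the two are closest together.
Taking u = 161 and v = 161 (both in [42, 190]) gives uv = 25921.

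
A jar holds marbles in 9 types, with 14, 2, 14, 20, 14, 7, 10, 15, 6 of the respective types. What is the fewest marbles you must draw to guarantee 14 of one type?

In the worst case you take as many as possible of each type without reaching 14: 13 + 2 + 13 + 13 + 13 + 7 + 10 + 13 + 6 = 90.
The next one must give 14 of some type, so 90 + 1 = 91.

91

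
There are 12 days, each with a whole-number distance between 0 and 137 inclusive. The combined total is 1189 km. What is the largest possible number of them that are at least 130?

Suppose k of them are at least 130. Those contribute at least 130 each and the other 12 − k at least 0 each.
So the total is at least 130k + 0(12 − k) = 0 + 130k. This must be ≤ 1189, giving k ≤ 9.
k = 9 is achieved by 9 values at 130 and 3 at 0, total 1170; add 19 to one value (staying below 130) to reach 1189.

9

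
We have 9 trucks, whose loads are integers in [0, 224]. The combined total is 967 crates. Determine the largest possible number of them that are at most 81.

7

Each value at 81 or below falls at least 224 − 81 = 143 short of the ceiling 224.
The ceiling total is 9 × 224 = 2016, and we need 967, so at most ⌊(2016 − 967)/143⌋ = 7 can be that low.
k = 7 is achieved by 7 values at 81 and 2 at 224, total 1015; lower one of the 224's by 48 (still > 81) to reach 967.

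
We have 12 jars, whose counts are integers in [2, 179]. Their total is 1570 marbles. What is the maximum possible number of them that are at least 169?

9

With k values at 169 or above and the rest at least 2, the sum is at least 24 + 167k.
Since the sum is 1570, we need 167k ≤ 1546, i.e. k ≤ 9.
k = 9 is achieved by 9 values at 169 and 3 at 2, total 1527; add 43 to one value (staying below 169) to reach 1570.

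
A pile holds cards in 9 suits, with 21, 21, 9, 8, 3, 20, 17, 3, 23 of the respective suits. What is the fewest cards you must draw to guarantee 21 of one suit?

121

In the worst case you take as many as possible of each suit without reaching 21: 20 + 20 + 9 + 8 + 3 + 20 + 17 + 3 + 20 = 120.
The next one must give 21 of some suit, so 120 + 1 = 121.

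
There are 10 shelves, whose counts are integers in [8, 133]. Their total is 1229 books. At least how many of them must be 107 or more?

7

Suppose at most 10 − j of them reach 107; then j values are ≤ 106 and the rest ≤ 133.
The total is then ≤ 106·j + 133·(10 − j) = 1330 − 27j. For this to be ≥ 1229 we need j ≤ 3, so at least 10 − 3 = 7 must reach 107.
Exactly 7 works: 7 values at 133 and 3 at 106 total 1249; lower one of the high values by 20 (still ≥ 107) to hit 1229.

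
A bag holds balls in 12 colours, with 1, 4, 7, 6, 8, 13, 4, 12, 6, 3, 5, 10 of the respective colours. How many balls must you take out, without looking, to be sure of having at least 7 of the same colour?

In the worst case you take as many as possible of each colour without reaching 7: 1 + 4 + 6 + 6 + 6 + 6 + 4 + 6 + 6 + 3 + 5 + 6 = 59.
The next one must give 7 of some colour, so 59 + 1 = 60.

60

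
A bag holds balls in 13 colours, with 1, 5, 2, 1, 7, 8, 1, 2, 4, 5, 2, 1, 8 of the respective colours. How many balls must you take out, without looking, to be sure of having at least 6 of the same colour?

In the worst case you take as many as possible of each colour without reaching 6: 1 + 5 + 2 + 1 + 5 + 5 + 1 + 2 + 4 + 5 + 2 + 1 + 5 = 39.
The next one must give 6 of some colour, so 39 + 1 = 40.

40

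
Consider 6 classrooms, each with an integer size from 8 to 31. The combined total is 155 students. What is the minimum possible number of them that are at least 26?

1

Suppose at most 6 − j of them reach 26; then j values are ≤ 25 and the rest ≤ 31.
The total is then ≤ 25·j + 31·(6 − j) = 186 − 6j. For this to be ≥ 155 we need j ≤ 5, so at least 6 − 5 = 1 must reach 26.
Exactly 1 works: 1 value at 31 and 5 at 25 total 156; lower one of the high values by 1 (still ≥ 26) to hit 155.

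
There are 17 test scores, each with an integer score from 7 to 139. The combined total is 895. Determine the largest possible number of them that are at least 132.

6

With k values at 132 or above and the rest at least 7, the sum is at least 119 + 125k.
Since the sum is 895, we need 125k ≤ 776, i.e. k ≤ 6.
k = 6 is achieved by 6 values at 132 and 11 at 7, total 869; add 26 to one value (staying below 132) to reach 895.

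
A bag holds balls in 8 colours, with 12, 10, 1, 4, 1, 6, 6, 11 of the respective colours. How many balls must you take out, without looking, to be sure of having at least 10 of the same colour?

In the worst case you take as many as possible of each colour without reaching 10: 9 + 9 + 1 + 4 + 1 + 6 + 6 + 9 = 45.
The next one must give 10 of some colour, so 45 + 1 = 46.

46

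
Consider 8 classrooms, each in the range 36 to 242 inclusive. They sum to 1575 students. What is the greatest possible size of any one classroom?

242

To make one classroom as large as possible, make the other 7 as small as possible.
The other 7 contribute at least 7 × 36 = 252, leaving at most 1575 − 252 = 1323.
But each classroom is capped at 242, so the maximum is 242.
Achievable: one at 242 and the other 7 totalling 1333, which fits since 7 × 36 ≤ 1333 ≤ 7 × 242.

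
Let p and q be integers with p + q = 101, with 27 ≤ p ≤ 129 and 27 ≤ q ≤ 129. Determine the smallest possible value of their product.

For a fixed sum, pq is smallest when p and q are as far apart as possible.
The extreme feasible split is p = 27, q = 74, giving pq = 1998.

1998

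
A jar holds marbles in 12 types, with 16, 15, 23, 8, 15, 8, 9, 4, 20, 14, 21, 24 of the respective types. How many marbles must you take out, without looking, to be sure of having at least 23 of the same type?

In the worst case you take as many as possible of each type without reaching 23: 16 + 15 + 22 + 8 + 15 + 8 + 9 + 4 + 20 + 14 + 21 + 22 = 174.
The next one must give 23 of some type, so 174 + 1 = 175.

175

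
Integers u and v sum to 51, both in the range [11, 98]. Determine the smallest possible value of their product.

440

uv = u(51 − u) is concave in u, so over [11, 40] it is minimized at an endpoint.
The extreme feasible split is u = 11, v = 40, giving uv = 440.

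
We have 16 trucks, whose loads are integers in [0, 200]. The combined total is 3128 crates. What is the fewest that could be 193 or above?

If only k of them are at least 193, the other 16 − k are at most 192, so the total is at most k·200 + (16 − k)·192.
This must reach 3128, so k·200 + (16 − k)·192 ≥ 3128, giving k ≥ 7.
Exactly 7 works: 7 values at 200 and 9 at 192 total 3128.

7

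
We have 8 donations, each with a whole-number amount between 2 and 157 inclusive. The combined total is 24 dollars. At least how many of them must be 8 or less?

Let j be the number exceeding 8. Then the total is ≥ 9·j + 2·(8 − j) = 16 + 7j.
So 7j ≤ 8 and j ≤ 1; hence at least 8 − 1 = 7 are ≤ 8.
Exactly 7 works: 7 values at 2 and 1 at 9 total 23; raise one of the low values by 1 (still ≤ 8) to hit 24.

7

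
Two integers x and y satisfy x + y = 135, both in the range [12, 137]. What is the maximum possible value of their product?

4556

With x + y fixed, xy peaks when the two are closest together.
Taking x = 67 and y = 68 (both in [12, 137]) gives xy = 4556.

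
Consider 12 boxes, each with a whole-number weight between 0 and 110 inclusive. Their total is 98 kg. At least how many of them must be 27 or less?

Each value above 27 is at least 28, contributing at least 28 − 0 = 28 above the floor 0.
The sum exceeds the floor total 0 by 98, so at most ⌊98/28⌋ = 3 exceed 27, and at least 9 are ≤ 27.
Exactly 9 works: 9 values at 0 and 3 at 28 total 84; raise one of the low values by 14 (still ≤ 27) to hit 98.

9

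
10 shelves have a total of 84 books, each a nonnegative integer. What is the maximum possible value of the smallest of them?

If every one of the 10 were at least 9, the total would be at least 10 × 9 = 90 > 84.
Achievable: 6 of them at 8 and 4 at 9 total 84.

8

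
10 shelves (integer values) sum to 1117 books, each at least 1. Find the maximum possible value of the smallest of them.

111

The average is 1117/10 < 112, so some value is ≤ 111.
Achievable: 3 of them at 111 and 7 at 112 total 1117.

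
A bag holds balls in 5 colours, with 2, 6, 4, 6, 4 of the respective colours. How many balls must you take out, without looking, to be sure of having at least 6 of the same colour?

In the worst case you take as many as possible of each colour without reaching 6: 2 + 5 + 4 + 5 + 4 = 20.
The next one must give 6 of some colour, so 20 + 1 = 21.

21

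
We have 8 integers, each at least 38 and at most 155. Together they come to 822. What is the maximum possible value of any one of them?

155

To make one integer as large as possible, make the other 7 as small as possible.
The other 7 contribute at least 7 × 38 = 266, leaving at most 822 − 266 = 556.
But each integer is capped at 155, so the maximum is 155.
Achievable: one at 155 and the other 7 totalling 667, which fits since 7 × 38 ≤ 667 ≤ 7 × 155.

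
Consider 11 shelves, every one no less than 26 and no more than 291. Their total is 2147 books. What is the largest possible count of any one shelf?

To make one shelf as large as possible, make the other 10 as small as possible.
The other 10 contribute at least 10 × 26 = 260, leaving at most 2147 − 260 = 1887.
But each shelf is capped at 291, so the maximum is 291.
Achievable: one at 291 and the other 10 totalling 1856, which fits since 10 × 26 ≤ 1856 ≤ 10 × 291.

291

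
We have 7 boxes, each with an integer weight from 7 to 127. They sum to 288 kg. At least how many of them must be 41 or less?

1

Let j be the number exceeding 41. Then the total is ≥ 42·j + 7·(7 − j) = 49 + 35j.
So 35j ≤ 239 and j ≤ 6; hence at least 7 − 6 = 1 are ≤ 41.
Exactly 1 works: 1 value at 7 and 6 at 42 total 259; raise one of the low values by 29 (still ≤ 41) to hit 288.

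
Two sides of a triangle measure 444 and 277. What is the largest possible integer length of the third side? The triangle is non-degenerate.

The third side must be less than 444 + 277 = 721.
The largest integer below 721 is 720.

720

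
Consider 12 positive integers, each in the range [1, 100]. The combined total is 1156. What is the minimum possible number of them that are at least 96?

If only k of them are at least 96, the other 12 − k are at most 95, so the total is at most k·100 + (12 − k)·95.
This must reach 1156, so k·100 + (12 − k)·95 ≥ 1156, giving k ≥ 4.
Exactly 4 works: 4 values at 100 and 8 at 95 total 1160; lower one of the high values by 4 (still ≥ 96) to hit 1156.

4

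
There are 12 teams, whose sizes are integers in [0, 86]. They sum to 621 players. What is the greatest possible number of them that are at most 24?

Suppose k of them are at most 24. Those contribute at most 24 each and the rest at most 86 each.
So the total is at most 24k + 86(12 − k) = 1032 − 62k. This must still be ≥ 621, so k ≤ 6.
k = 6 is achieved by 6 values at 24 and 6 at 86, total 660; lower one of the 86's by 39 (still > 24) to reach 621.

6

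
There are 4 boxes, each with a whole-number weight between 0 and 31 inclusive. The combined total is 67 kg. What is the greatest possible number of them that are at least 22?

3

If k of the values are ≥ 22, the total is ≥ 22k + 0(4 − k).
Setting 22k + 0(4 − k) ≤ 67 gives 22k ≤ 67, so k ≤ 3.
k = 3 is achieved by 3 values at 22 and 1 at 0, total 66; add 1 to one value (staying below 22) to reach 67.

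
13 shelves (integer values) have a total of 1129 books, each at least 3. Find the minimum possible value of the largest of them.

If every one of the 13 were at most 86, the total would be at most 13 × 86 = 1118 < 1129.
Equality holds with 11 values of 87 and 2 values of 86.

87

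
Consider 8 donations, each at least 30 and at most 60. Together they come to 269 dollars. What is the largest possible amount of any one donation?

59

To make one donation as large as possible, make the other 7 as small as possible.
The other 7 contribute at least 7 × 30 = 210, leaving at most 269 − 210 = 59.
Since 59 ≤ 60, this is achievable: one at 59 and 7 at 30.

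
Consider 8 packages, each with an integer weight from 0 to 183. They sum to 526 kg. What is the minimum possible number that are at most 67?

If only k of them are at most 67, the other 8 − k are at least 68, so the total is at least (8 − k)·68 + k·0.
This is ≤ 526, so (8 − k)·68 + 0k ≤ 526, which gives k ≥ 1.
Exactly 1 works: 1 value at 0 and 7 at 68 total 476; raise one of the low values by 50 (still ≤ 67) to hit 526.

1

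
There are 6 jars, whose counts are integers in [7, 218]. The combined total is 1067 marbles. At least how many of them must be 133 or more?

Each value short of 133 is at most 132, costing at least 218 − 132 = 86 against the maximum total of 1308.
We can afford to lose at most 1308 − 1067 = 241, so at most ⌊241/86⌋ = 2 fall short, and at least 4 are ≥ 133.
Exactly 4 works: 4 values at 218 and 2 at 132 total 1136; lower one of the high values by 69 (still ≥ 133) to hit 1067.

4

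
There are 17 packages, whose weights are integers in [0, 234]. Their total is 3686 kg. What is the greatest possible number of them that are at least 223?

If k of the values are ≥ 223, the total is ≥ 223k + 0(17 − k).
Setting 223k + 0(17 − k) ≤ 3686 gives 223k ≤ 3686, so k ≤ 16.
k = 16 is achieved by 16 values at 223 and 1 at 0, total 3568; add 118 to one value (staying below 223) to reach 3686.

16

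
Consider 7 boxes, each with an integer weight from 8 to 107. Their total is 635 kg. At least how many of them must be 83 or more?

3

Suppose at most 7 − j of them reach 83; then j values are ≤ 82 and the rest ≤ 107.
The total is then ≤ 82·j + 107·(7 − j) = 749 − 25j. For this to be ≥ 635 we need j ≤ 4, so at least 7 − 4 = 3 must reach 83.
Exactly 3 works: 3 values at 107 and 4 at 82 total 649; lower one of the high values by 14 (still ≥ 83) to hit 635.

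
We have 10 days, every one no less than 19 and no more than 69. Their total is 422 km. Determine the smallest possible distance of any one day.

Minimizing one value means maximizing the remaining 9.
The other 9 can take up 9 × 69 = 621 ≥ 422 − 19, so one day can sit at its floor of 19.
Achievable: one at 19 and the other 9 totalling 403, which fits since 9 × 19 ≤ 403 ≤ 9 × 69.

19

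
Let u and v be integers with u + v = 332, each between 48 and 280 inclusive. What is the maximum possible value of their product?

27556

With u + v fixed, uv peaks when the two are closest together.
Taking u = 166 and v = 166 (both in [48, 280]) gives uv = 27556.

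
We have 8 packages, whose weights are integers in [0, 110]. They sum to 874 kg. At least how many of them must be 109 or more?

5

Suppose at most 8 − j of them reach 109; then j values are ≤ 108 and the rest ≤ 110.
The total is then ≤ 108·j + 110·(8 − j) = 880 − 2j. For this to be ≥ 874 we need j ≤ 3, so at least 8 − 3 = 5 must reach 109.
Exactly 5 works: 5 values at 110 and 3 at 108 total 874.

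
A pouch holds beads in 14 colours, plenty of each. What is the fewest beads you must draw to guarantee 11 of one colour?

You could draw 10 of every colour without reaching 11 of any — 140 in all.
One more forces 11 of some colour, so 140 + 1 = 141.

141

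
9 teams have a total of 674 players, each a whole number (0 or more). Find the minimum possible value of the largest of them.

75

The average is 674/9 > 74, so not all 9 can be 74 or less; the largest is ≥ 75.
Achievable: 8 of them at 75 and 1 at 74 total 674.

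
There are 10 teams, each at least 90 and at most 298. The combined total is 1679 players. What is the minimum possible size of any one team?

90

Minimizing one value means maximizing the remaining 9.
The other 9 can take up 9 × 298 = 2682 ≥ 1679 − 90, so one team can sit at its floor of 90.
Achievable: one at 90 and the other 9 totalling 1589, which fits since 9 × 90 ≤ 1589 ≤ 9 × 298.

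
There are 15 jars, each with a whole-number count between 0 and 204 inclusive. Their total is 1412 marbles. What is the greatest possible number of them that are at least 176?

8

Suppose k of them are at least 176. Those contribute at least 176 each and the other 15 − k at least 0 each.
So the total is at least 176k + 0(15 − k) = 0 + 176k. This must be ≤ 1412, giving k ≤ 8.
k = 8 is achieved by 8 values at 176 and 7 at 0, total 1408; add 4 to one value (staying below 176) to reach 1412.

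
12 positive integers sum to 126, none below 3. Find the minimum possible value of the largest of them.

11

If every one of the 12 were at most 10, the total would be at most 12 × 10 = 120 < 126.
Equality holds with 6 values of 11 and 6 values of 10.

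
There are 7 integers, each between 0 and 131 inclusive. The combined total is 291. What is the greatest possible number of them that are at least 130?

2

Suppose k of them are at least 130. Those contribute at least 130 each and the other 7 − k at least 0 each.
So the total is at least 130k + 0(7 − k) = 0 + 130k. This must be ≤ 291, giving k ≤ 2.
k = 2 is achieved by 2 values at 130 and 5 at 0, total 260; add 31 to one value (staying below 130) to reach 291.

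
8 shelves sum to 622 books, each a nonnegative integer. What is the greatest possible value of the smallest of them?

The average is 622/8 < 78, so some value is ≤ 77.
Taking 2 copies of 77 and 6 copies of 78 gives exactly 622, so 77 is attained.

77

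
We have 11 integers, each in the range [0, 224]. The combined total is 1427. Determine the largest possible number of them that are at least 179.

With k values at 179 or above and the rest at least 0, the sum is at least 0 + 179k.
Since the sum is 1427, we need 179k ≤ 1427, i.e. k ≤ 7.
k = 7 is achieved by 7 values at 179 and 4 at 0, total 1253; add 174 to one value (staying below 179) to reach 1427.

7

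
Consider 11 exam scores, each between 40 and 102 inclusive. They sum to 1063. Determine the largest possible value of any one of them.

Maximizing one value means minimizing the remaining 10.
The other 10 contribute at least 10 × 40 = 400, leaving at most 1063 − 400 = 663.
But each score is capped at 102, so the maximum is 102.
Achievable: one at 102 and the other 10 totalling 961, which fits since 10 × 40 ≤ 961 ≤ 10 × 102.

102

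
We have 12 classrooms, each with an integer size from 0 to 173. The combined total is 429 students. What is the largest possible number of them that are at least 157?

2

If k of the values are ≥ 157, the total is ≥ 157k + 0(12 − k).
Setting 157k + 0(12 − k) ≤ 429 gives 157k ≤ 429, so k ≤ 2.
k = 2 is achieved by 2 values at 157 and 10 at 0, total 314; add 115 to one value (staying below 157) to reach 429.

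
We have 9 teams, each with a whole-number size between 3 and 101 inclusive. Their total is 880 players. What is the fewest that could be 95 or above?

5

Suppose at most 9 − j of them reach 95; then j values are ≤ 94 and the rest ≤ 101.
The total is then ≤ 94·j + 101·(9 − j) = 909 − 7j. For this to be ≥ 880 we need j ≤ 4, so at least 9 − 4 = 5 must reach 95.
Exactly 5 works: 5 values at 101 and 4 at 94 total 881; lower one of the high values by 1 (still ≥ 95) to hit 880.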